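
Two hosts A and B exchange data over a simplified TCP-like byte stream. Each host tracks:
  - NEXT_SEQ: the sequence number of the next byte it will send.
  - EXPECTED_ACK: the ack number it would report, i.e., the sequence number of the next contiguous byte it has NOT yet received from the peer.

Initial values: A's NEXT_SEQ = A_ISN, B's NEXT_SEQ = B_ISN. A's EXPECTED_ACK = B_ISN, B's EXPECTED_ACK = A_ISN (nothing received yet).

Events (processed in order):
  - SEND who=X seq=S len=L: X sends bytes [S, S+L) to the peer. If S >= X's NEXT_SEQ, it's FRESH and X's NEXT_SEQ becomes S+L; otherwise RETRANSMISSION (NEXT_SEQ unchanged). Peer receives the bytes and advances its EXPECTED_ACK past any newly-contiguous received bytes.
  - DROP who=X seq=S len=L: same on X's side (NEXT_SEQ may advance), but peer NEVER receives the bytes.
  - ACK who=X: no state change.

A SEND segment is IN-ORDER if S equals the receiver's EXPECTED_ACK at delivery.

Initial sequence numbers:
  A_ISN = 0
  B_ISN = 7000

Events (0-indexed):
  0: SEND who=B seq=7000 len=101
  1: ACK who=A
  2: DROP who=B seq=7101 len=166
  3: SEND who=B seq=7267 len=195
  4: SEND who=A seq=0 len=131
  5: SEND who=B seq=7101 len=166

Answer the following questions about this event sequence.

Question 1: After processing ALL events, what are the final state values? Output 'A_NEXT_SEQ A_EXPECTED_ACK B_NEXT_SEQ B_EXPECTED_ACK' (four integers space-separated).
After event 0: A_seq=0 A_ack=7101 B_seq=7101 B_ack=0
After event 1: A_seq=0 A_ack=7101 B_seq=7101 B_ack=0
After event 2: A_seq=0 A_ack=7101 B_seq=7267 B_ack=0
After event 3: A_seq=0 A_ack=7101 B_seq=7462 B_ack=0
After event 4: A_seq=131 A_ack=7101 B_seq=7462 B_ack=131
After event 5: A_seq=131 A_ack=7462 B_seq=7462 B_ack=131

Answer: 131 7462 7462 131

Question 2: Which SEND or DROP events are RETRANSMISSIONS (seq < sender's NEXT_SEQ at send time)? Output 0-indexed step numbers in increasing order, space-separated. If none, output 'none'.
Answer: 5

Derivation:
Step 0: SEND seq=7000 -> fresh
Step 2: DROP seq=7101 -> fresh
Step 3: SEND seq=7267 -> fresh
Step 4: SEND seq=0 -> fresh
Step 5: SEND seq=7101 -> retransmit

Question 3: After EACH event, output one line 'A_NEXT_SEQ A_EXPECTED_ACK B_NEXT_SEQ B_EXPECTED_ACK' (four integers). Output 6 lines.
0 7101 7101 0
0 7101 7101 0
0 7101 7267 0
0 7101 7462 0
131 7101 7462 131
131 7462 7462 131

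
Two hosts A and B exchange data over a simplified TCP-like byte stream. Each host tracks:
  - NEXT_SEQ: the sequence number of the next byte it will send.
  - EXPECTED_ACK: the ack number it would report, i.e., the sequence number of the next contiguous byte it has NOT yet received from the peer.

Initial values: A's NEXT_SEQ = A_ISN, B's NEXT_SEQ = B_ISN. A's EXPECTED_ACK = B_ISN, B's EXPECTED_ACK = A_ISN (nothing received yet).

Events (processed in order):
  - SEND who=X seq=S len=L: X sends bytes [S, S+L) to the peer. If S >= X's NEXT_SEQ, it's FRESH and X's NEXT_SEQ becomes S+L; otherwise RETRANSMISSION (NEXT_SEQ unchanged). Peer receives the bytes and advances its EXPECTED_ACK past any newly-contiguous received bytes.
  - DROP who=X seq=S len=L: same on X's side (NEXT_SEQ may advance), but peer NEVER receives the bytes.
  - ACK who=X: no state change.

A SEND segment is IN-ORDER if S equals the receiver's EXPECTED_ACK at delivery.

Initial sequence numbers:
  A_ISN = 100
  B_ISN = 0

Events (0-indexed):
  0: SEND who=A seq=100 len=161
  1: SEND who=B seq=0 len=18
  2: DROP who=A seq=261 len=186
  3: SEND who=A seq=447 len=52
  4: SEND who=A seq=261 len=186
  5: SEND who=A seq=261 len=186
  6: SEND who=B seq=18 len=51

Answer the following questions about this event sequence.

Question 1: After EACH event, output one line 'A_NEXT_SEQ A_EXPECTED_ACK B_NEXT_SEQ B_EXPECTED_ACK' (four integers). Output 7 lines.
261 0 0 261
261 18 18 261
447 18 18 261
499 18 18 261
499 18 18 499
499 18 18 499
499 69 69 499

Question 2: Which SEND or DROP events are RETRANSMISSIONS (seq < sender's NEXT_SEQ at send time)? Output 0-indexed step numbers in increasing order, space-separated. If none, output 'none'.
Step 0: SEND seq=100 -> fresh
Step 1: SEND seq=0 -> fresh
Step 2: DROP seq=261 -> fresh
Step 3: SEND seq=447 -> fresh
Step 4: SEND seq=261 -> retransmit
Step 5: SEND seq=261 -> retransmit
Step 6: SEND seq=18 -> fresh

Answer: 4 5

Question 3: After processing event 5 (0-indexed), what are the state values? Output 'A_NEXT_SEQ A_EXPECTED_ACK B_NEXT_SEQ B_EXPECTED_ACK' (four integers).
After event 0: A_seq=261 A_ack=0 B_seq=0 B_ack=261
After event 1: A_seq=261 A_ack=18 B_seq=18 B_ack=261
After event 2: A_seq=447 A_ack=18 B_seq=18 B_ack=261
After event 3: A_seq=499 A_ack=18 B_seq=18 B_ack=261
After event 4: A_seq=499 A_ack=18 B_seq=18 B_ack=499
After event 5: A_seq=499 A_ack=18 B_seq=18 B_ack=499

499 18 18 499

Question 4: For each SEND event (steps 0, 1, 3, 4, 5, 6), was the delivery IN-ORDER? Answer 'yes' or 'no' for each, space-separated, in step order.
Answer: yes yes no yes no yes

Derivation:
Step 0: SEND seq=100 -> in-order
Step 1: SEND seq=0 -> in-order
Step 3: SEND seq=447 -> out-of-order
Step 4: SEND seq=261 -> in-order
Step 5: SEND seq=261 -> out-of-order
Step 6: SEND seq=18 -> in-order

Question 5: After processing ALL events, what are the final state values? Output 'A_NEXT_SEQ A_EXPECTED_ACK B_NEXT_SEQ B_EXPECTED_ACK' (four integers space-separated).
After event 0: A_seq=261 A_ack=0 B_seq=0 B_ack=261
After event 1: A_seq=261 A_ack=18 B_seq=18 B_ack=261
After event 2: A_seq=447 A_ack=18 B_seq=18 B_ack=261
After event 3: A_seq=499 A_ack=18 B_seq=18 B_ack=261
After event 4: A_seq=499 A_ack=18 B_seq=18 B_ack=499
After event 5: A_seq=499 A_ack=18 B_seq=18 B_ack=499
After event 6: A_seq=499 A_ack=69 B_seq=69 B_ack=499

Answer: 499 69 69 499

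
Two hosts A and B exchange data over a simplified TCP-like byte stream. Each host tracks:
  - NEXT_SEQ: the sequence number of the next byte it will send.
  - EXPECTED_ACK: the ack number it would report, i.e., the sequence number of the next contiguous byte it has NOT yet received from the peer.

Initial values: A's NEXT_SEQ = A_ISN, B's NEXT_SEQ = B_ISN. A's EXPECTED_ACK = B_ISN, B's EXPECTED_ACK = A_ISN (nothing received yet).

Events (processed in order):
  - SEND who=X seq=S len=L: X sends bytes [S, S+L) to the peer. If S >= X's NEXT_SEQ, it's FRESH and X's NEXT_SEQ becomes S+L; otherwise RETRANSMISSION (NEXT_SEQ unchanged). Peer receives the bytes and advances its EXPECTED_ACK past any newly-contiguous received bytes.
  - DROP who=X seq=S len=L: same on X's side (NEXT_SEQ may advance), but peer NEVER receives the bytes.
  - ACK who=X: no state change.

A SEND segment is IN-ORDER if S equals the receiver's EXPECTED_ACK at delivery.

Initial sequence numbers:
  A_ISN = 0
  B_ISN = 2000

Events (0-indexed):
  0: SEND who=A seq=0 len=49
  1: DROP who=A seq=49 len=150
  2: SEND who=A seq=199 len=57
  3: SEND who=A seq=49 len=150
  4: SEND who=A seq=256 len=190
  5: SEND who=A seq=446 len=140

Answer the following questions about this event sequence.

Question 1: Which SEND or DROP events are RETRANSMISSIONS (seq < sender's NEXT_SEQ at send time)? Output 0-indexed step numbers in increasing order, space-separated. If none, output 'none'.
Answer: 3

Derivation:
Step 0: SEND seq=0 -> fresh
Step 1: DROP seq=49 -> fresh
Step 2: SEND seq=199 -> fresh
Step 3: SEND seq=49 -> retransmit
Step 4: SEND seq=256 -> fresh
Step 5: SEND seq=446 -> fresh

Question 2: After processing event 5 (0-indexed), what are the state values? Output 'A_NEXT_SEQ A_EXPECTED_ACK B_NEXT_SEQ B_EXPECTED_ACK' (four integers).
After event 0: A_seq=49 A_ack=2000 B_seq=2000 B_ack=49
After event 1: A_seq=199 A_ack=2000 B_seq=2000 B_ack=49
After event 2: A_seq=256 A_ack=2000 B_seq=2000 B_ack=49
After event 3: A_seq=256 A_ack=2000 B_seq=2000 B_ack=256
After event 4: A_seq=446 A_ack=2000 B_seq=2000 B_ack=446
After event 5: A_seq=586 A_ack=2000 B_seq=2000 B_ack=586

586 2000 2000 586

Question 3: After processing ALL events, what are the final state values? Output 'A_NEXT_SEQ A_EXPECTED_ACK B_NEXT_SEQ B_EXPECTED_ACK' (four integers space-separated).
After event 0: A_seq=49 A_ack=2000 B_seq=2000 B_ack=49
After event 1: A_seq=199 A_ack=2000 B_seq=2000 B_ack=49
After event 2: A_seq=256 A_ack=2000 B_seq=2000 B_ack=49
After event 3: A_seq=256 A_ack=2000 B_seq=2000 B_ack=256
After event 4: A_seq=446 A_ack=2000 B_seq=2000 B_ack=446
After event 5: A_seq=586 A_ack=2000 B_seq=2000 B_ack=586

Answer: 586 2000 2000 586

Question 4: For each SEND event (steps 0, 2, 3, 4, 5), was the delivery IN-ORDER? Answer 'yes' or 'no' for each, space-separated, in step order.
Answer: yes no yes yes yes

Derivation:
Step 0: SEND seq=0 -> in-order
Step 2: SEND seq=199 -> out-of-order
Step 3: SEND seq=49 -> in-order
Step 4: SEND seq=256 -> in-order
Step 5: SEND seq=446 -> in-order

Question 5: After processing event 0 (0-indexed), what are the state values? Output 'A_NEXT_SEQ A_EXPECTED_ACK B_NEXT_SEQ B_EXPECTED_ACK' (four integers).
After event 0: A_seq=49 A_ack=2000 B_seq=2000 B_ack=49

49 2000 2000 49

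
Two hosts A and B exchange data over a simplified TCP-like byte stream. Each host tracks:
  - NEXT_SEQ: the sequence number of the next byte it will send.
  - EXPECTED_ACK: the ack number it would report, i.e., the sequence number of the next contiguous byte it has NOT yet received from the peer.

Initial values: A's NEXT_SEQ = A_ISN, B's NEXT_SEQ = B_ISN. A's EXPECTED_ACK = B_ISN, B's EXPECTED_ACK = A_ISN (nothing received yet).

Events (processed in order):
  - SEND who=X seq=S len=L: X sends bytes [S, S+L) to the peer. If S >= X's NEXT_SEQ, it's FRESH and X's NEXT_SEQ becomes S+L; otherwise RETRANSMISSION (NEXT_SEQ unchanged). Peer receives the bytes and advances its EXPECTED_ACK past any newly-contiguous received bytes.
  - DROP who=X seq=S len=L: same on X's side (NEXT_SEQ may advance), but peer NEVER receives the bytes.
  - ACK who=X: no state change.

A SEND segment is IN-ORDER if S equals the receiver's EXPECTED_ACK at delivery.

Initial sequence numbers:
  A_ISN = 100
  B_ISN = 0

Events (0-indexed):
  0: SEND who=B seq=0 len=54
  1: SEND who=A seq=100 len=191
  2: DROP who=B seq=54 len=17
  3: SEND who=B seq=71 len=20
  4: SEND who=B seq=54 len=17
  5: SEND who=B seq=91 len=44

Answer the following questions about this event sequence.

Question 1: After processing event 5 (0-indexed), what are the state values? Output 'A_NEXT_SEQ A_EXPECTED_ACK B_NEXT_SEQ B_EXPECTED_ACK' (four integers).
After event 0: A_seq=100 A_ack=54 B_seq=54 B_ack=100
After event 1: A_seq=291 A_ack=54 B_seq=54 B_ack=291
After event 2: A_seq=291 A_ack=54 B_seq=71 B_ack=291
After event 3: A_seq=291 A_ack=54 B_seq=91 B_ack=291
After event 4: A_seq=291 A_ack=91 B_seq=91 B_ack=291
After event 5: A_seq=291 A_ack=135 B_seq=135 B_ack=291

291 135 135 291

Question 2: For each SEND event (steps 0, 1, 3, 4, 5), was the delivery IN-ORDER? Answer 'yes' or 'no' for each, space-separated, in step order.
Step 0: SEND seq=0 -> in-order
Step 1: SEND seq=100 -> in-order
Step 3: SEND seq=71 -> out-of-order
Step 4: SEND seq=54 -> in-order
Step 5: SEND seq=91 -> in-order

Answer: yes yes no yes yes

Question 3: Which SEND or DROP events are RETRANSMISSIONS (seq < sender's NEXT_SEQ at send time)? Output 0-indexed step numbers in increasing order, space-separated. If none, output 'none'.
Step 0: SEND seq=0 -> fresh
Step 1: SEND seq=100 -> fresh
Step 2: DROP seq=54 -> fresh
Step 3: SEND seq=71 -> fresh
Step 4: SEND seq=54 -> retransmit
Step 5: SEND seq=91 -> fresh

Answer: 4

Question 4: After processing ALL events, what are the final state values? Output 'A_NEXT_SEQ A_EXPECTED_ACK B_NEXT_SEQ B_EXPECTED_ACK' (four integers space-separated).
Answer: 291 135 135 291

Derivation:
After event 0: A_seq=100 A_ack=54 B_seq=54 B_ack=100
After event 1: A_seq=291 A_ack=54 B_seq=54 B_ack=291
After event 2: A_seq=291 A_ack=54 B_seq=71 B_ack=291
After event 3: A_seq=291 A_ack=54 B_seq=91 B_ack=291
After event 4: A_seq=291 A_ack=91 B_seq=91 B_ack=291
After event 5: A_seq=291 A_ack=135 B_seq=135 B_ack=291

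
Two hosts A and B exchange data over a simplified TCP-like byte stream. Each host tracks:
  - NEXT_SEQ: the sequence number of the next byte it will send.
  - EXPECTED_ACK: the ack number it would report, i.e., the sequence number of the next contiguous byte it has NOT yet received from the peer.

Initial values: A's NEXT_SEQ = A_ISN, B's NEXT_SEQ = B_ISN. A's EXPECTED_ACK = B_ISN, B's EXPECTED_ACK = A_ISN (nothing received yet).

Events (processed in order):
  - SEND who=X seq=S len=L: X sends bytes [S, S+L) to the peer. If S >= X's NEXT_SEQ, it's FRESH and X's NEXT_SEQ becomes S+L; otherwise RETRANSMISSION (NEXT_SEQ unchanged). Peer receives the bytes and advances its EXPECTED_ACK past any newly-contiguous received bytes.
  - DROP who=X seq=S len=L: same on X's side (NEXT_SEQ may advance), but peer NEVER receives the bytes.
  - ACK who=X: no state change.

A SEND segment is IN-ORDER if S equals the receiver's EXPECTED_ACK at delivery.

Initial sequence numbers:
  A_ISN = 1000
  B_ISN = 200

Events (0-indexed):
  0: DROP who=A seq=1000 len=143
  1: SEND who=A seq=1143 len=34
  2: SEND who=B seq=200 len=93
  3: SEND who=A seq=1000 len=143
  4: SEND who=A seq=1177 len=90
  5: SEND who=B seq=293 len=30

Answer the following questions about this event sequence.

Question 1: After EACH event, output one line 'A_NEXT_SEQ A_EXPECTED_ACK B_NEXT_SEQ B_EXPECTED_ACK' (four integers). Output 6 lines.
1143 200 200 1000
1177 200 200 1000
1177 293 293 1000
1177 293 293 1177
1267 293 293 1267
1267 323 323 1267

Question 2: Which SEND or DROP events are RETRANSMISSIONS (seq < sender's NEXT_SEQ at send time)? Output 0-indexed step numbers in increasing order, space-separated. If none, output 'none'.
Answer: 3

Derivation:
Step 0: DROP seq=1000 -> fresh
Step 1: SEND seq=1143 -> fresh
Step 2: SEND seq=200 -> fresh
Step 3: SEND seq=1000 -> retransmit
Step 4: SEND seq=1177 -> fresh
Step 5: SEND seq=293 -> fresh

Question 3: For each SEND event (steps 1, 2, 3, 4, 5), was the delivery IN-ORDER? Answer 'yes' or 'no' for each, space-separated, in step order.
Answer: no yes yes yes yes

Derivation:
Step 1: SEND seq=1143 -> out-of-order
Step 2: SEND seq=200 -> in-order
Step 3: SEND seq=1000 -> in-order
Step 4: SEND seq=1177 -> in-order
Step 5: SEND seq=293 -> in-order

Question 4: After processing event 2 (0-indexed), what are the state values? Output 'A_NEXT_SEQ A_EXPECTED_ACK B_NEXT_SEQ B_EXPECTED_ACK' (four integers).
After event 0: A_seq=1143 A_ack=200 B_seq=200 B_ack=1000
After event 1: A_seq=1177 A_ack=200 B_seq=200 B_ack=1000
After event 2: A_seq=1177 A_ack=293 B_seq=293 B_ack=1000

1177 293 293 1000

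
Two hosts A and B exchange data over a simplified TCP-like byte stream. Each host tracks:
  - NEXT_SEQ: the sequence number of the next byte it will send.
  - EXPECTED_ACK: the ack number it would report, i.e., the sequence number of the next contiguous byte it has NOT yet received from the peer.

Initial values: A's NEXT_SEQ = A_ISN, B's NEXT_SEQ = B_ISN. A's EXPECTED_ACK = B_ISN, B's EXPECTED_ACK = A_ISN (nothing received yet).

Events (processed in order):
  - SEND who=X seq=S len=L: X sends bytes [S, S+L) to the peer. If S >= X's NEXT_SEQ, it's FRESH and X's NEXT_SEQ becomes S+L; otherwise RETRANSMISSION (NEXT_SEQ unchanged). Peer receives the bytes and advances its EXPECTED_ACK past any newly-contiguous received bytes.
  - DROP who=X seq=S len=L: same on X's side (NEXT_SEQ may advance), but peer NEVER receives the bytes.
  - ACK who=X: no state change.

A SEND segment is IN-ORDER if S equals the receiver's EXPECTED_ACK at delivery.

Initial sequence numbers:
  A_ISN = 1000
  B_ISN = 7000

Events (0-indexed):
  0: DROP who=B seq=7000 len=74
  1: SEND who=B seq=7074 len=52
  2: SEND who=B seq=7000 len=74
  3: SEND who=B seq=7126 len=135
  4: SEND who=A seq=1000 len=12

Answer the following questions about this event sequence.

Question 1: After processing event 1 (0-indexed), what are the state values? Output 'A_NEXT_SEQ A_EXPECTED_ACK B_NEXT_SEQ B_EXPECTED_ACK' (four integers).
After event 0: A_seq=1000 A_ack=7000 B_seq=7074 B_ack=1000
After event 1: A_seq=1000 A_ack=7000 B_seq=7126 B_ack=1000

1000 7000 7126 1000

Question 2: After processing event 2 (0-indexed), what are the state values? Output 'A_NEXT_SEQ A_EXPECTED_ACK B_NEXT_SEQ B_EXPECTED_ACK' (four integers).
After event 0: A_seq=1000 A_ack=7000 B_seq=7074 B_ack=1000
After event 1: A_seq=1000 A_ack=7000 B_seq=7126 B_ack=1000
After event 2: A_seq=1000 A_ack=7126 B_seq=7126 B_ack=1000

1000 7126 7126 1000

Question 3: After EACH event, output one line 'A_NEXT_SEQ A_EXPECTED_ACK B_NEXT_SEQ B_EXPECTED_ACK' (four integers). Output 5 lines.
1000 7000 7074 1000
1000 7000 7126 1000
1000 7126 7126 1000
1000 7261 7261 1000
1012 7261 7261 1012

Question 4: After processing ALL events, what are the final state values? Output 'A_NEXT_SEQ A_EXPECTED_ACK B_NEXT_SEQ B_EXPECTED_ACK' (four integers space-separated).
Answer: 1012 7261 7261 1012

Derivation:
After event 0: A_seq=1000 A_ack=7000 B_seq=7074 B_ack=1000
After event 1: A_seq=1000 A_ack=7000 B_seq=7126 B_ack=1000
After event 2: A_seq=1000 A_ack=7126 B_seq=7126 B_ack=1000
After event 3: A_seq=1000 A_ack=7261 B_seq=7261 B_ack=1000
After event 4: A_seq=1012 A_ack=7261 B_seq=7261 B_ack=1012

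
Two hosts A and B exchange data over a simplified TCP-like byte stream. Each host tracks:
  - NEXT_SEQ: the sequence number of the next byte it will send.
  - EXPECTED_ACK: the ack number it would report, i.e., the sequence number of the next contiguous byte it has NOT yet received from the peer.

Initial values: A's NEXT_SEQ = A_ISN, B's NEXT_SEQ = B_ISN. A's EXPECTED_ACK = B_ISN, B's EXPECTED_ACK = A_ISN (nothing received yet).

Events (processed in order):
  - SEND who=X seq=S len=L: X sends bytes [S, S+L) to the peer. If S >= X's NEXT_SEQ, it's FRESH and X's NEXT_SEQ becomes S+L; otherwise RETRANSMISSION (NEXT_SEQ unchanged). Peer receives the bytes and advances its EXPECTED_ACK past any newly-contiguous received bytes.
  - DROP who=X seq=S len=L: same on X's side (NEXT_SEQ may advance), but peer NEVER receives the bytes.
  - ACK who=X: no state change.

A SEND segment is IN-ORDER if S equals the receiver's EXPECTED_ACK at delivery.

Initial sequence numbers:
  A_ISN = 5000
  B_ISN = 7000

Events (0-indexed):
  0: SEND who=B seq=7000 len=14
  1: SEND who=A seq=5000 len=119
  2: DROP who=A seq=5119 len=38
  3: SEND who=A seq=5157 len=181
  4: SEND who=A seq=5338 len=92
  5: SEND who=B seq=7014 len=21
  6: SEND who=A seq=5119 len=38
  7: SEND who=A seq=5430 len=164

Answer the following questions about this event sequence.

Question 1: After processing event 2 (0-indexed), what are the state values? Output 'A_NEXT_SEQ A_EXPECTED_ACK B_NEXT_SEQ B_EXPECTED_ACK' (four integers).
After event 0: A_seq=5000 A_ack=7014 B_seq=7014 B_ack=5000
After event 1: A_seq=5119 A_ack=7014 B_seq=7014 B_ack=5119
After event 2: A_seq=5157 A_ack=7014 B_seq=7014 B_ack=5119

5157 7014 7014 5119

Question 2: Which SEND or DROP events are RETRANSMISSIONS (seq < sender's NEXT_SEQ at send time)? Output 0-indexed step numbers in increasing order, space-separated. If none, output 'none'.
Step 0: SEND seq=7000 -> fresh
Step 1: SEND seq=5000 -> fresh
Step 2: DROP seq=5119 -> fresh
Step 3: SEND seq=5157 -> fresh
Step 4: SEND seq=5338 -> fresh
Step 5: SEND seq=7014 -> fresh
Step 6: SEND seq=5119 -> retransmit
Step 7: SEND seq=5430 -> fresh

Answer: 6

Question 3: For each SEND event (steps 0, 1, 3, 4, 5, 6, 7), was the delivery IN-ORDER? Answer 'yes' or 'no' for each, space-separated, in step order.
Step 0: SEND seq=7000 -> in-order
Step 1: SEND seq=5000 -> in-order
Step 3: SEND seq=5157 -> out-of-order
Step 4: SEND seq=5338 -> out-of-order
Step 5: SEND seq=7014 -> in-order
Step 6: SEND seq=5119 -> in-order
Step 7: SEND seq=5430 -> in-order

Answer: yes yes no no yes yes yes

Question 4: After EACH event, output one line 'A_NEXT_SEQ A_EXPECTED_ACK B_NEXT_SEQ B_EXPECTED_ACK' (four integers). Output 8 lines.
5000 7014 7014 5000
5119 7014 7014 5119
5157 7014 7014 5119
5338 7014 7014 5119
5430 7014 7014 5119
5430 7035 7035 5119
5430 7035 7035 5430
5594 7035 7035 5594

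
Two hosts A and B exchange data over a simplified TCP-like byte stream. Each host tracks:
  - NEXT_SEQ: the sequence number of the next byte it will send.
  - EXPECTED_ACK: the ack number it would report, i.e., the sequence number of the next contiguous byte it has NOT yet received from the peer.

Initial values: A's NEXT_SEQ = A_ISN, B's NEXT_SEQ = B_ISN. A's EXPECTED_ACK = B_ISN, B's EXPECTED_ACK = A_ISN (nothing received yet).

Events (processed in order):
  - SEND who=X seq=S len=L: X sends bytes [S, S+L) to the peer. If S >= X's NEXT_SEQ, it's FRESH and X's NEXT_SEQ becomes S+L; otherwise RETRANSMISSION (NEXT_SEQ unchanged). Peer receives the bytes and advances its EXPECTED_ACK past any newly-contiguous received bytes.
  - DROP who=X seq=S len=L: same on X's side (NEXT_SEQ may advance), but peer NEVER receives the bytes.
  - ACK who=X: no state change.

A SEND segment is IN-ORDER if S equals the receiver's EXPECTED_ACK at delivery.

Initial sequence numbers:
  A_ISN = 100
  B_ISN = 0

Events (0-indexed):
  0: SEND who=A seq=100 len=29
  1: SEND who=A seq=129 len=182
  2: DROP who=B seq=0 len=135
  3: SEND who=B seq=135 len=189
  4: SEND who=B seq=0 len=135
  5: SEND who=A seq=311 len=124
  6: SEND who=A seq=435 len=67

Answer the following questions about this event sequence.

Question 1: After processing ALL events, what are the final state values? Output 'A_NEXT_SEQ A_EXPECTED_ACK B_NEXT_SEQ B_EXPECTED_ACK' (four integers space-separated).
After event 0: A_seq=129 A_ack=0 B_seq=0 B_ack=129
After event 1: A_seq=311 A_ack=0 B_seq=0 B_ack=311
After event 2: A_seq=311 A_ack=0 B_seq=135 B_ack=311
After event 3: A_seq=311 A_ack=0 B_seq=324 B_ack=311
After event 4: A_seq=311 A_ack=324 B_seq=324 B_ack=311
After event 5: A_seq=435 A_ack=324 B_seq=324 B_ack=435
After event 6: A_seq=502 A_ack=324 B_seq=324 B_ack=502

Answer: 502 324 324 502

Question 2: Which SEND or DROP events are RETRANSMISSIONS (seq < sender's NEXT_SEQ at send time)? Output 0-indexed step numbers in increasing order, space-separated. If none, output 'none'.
Step 0: SEND seq=100 -> fresh
Step 1: SEND seq=129 -> fresh
Step 2: DROP seq=0 -> fresh
Step 3: SEND seq=135 -> fresh
Step 4: SEND seq=0 -> retransmit
Step 5: SEND seq=311 -> fresh
Step 6: SEND seq=435 -> fresh

Answer: 4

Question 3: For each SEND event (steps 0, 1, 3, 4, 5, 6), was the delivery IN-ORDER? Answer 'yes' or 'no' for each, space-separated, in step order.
Answer: yes yes no yes yes yes

Derivation:
Step 0: SEND seq=100 -> in-order
Step 1: SEND seq=129 -> in-order
Step 3: SEND seq=135 -> out-of-order
Step 4: SEND seq=0 -> in-order
Step 5: SEND seq=311 -> in-order
Step 6: SEND seq=435 -> in-order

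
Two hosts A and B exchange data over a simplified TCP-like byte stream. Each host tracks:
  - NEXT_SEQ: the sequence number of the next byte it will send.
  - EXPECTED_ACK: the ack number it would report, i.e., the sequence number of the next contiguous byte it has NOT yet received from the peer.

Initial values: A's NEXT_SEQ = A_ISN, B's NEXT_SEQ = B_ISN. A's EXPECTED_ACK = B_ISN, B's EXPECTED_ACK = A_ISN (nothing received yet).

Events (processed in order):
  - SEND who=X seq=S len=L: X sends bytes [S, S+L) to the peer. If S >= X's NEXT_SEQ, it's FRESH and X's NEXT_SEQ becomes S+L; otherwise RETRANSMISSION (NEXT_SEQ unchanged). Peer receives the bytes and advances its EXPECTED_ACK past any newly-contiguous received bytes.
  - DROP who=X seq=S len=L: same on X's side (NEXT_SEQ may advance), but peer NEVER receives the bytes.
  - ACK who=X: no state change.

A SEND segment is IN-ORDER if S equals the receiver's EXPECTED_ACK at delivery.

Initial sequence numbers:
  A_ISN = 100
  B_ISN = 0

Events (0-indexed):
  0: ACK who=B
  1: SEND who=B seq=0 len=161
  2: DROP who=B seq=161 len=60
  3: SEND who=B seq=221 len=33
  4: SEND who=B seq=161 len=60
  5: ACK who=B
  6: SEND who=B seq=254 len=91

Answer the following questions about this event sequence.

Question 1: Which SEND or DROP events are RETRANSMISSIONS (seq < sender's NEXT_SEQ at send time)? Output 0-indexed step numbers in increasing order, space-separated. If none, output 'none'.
Answer: 4

Derivation:
Step 1: SEND seq=0 -> fresh
Step 2: DROP seq=161 -> fresh
Step 3: SEND seq=221 -> fresh
Step 4: SEND seq=161 -> retransmit
Step 6: SEND seq=254 -> fresh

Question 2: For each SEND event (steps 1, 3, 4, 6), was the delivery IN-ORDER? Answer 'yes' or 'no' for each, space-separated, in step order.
Step 1: SEND seq=0 -> in-order
Step 3: SEND seq=221 -> out-of-order
Step 4: SEND seq=161 -> in-order
Step 6: SEND seq=254 -> in-order

Answer: yes no yes yes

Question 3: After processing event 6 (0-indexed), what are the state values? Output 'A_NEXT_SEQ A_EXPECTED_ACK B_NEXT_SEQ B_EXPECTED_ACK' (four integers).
After event 0: A_seq=100 A_ack=0 B_seq=0 B_ack=100
After event 1: A_seq=100 A_ack=161 B_seq=161 B_ack=100
After event 2: A_seq=100 A_ack=161 B_seq=221 B_ack=100
After event 3: A_seq=100 A_ack=161 B_seq=254 B_ack=100
After event 4: A_seq=100 A_ack=254 B_seq=254 B_ack=100
After event 5: A_seq=100 A_ack=254 B_seq=254 B_ack=100
After event 6: A_seq=100 A_ack=345 B_seq=345 B_ack=100

100 345 345 100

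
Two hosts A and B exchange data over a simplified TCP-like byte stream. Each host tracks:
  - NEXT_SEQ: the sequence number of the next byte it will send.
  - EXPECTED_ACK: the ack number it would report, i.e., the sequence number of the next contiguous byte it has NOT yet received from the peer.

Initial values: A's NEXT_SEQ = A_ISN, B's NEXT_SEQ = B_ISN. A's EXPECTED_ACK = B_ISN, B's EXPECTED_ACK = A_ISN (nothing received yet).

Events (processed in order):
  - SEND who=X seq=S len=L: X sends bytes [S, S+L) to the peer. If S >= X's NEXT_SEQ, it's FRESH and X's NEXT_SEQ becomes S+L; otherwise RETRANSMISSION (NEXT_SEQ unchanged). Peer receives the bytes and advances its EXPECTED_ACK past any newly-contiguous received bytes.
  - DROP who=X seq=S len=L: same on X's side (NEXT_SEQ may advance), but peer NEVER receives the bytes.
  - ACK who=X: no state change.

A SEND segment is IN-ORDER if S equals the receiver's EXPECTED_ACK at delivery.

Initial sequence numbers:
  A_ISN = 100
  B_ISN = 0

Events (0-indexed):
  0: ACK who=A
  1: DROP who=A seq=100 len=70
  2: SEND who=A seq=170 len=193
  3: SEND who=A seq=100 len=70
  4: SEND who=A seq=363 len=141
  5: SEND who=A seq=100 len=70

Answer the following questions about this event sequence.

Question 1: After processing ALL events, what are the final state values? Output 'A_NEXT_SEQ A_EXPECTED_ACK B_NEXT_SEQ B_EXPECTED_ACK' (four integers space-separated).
After event 0: A_seq=100 A_ack=0 B_seq=0 B_ack=100
After event 1: A_seq=170 A_ack=0 B_seq=0 B_ack=100
After event 2: A_seq=363 A_ack=0 B_seq=0 B_ack=100
After event 3: A_seq=363 A_ack=0 B_seq=0 B_ack=363
After event 4: A_seq=504 A_ack=0 B_seq=0 B_ack=504
After event 5: A_seq=504 A_ack=0 B_seq=0 B_ack=504

Answer: 504 0 0 504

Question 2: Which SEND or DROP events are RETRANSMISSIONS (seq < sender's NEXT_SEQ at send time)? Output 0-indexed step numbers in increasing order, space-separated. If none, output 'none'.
Answer: 3 5

Derivation:
Step 1: DROP seq=100 -> fresh
Step 2: SEND seq=170 -> fresh
Step 3: SEND seq=100 -> retransmit
Step 4: SEND seq=363 -> fresh
Step 5: SEND seq=100 -> retransmit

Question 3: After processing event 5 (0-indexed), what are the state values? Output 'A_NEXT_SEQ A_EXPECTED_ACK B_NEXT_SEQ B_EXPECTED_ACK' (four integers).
After event 0: A_seq=100 A_ack=0 B_seq=0 B_ack=100
After event 1: A_seq=170 A_ack=0 B_seq=0 B_ack=100
After event 2: A_seq=363 A_ack=0 B_seq=0 B_ack=100
After event 3: A_seq=363 A_ack=0 B_seq=0 B_ack=363
After event 4: A_seq=504 A_ack=0 B_seq=0 B_ack=504
After event 5: A_seq=504 A_ack=0 B_seq=0 B_ack=504

504 0 0 504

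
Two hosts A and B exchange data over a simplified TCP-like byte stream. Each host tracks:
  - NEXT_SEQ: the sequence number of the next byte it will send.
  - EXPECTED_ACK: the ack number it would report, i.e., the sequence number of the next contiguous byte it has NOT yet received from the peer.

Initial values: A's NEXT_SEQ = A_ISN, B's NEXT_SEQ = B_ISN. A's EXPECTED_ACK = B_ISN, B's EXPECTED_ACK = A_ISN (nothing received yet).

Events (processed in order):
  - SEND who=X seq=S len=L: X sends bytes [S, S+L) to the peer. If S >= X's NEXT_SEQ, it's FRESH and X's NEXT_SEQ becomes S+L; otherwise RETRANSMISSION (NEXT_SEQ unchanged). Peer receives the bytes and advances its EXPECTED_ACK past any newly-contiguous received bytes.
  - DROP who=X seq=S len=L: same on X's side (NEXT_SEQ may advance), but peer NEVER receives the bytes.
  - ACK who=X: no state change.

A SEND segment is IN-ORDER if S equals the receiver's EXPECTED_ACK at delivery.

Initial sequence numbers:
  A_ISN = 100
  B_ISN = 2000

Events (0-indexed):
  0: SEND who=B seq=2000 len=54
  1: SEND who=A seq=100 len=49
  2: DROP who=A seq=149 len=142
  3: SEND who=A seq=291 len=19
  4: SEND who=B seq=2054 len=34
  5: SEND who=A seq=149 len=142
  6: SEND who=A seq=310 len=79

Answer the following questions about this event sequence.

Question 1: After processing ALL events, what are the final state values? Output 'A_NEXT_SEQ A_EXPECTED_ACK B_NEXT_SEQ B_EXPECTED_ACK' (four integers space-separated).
After event 0: A_seq=100 A_ack=2054 B_seq=2054 B_ack=100
After event 1: A_seq=149 A_ack=2054 B_seq=2054 B_ack=149
After event 2: A_seq=291 A_ack=2054 B_seq=2054 B_ack=149
After event 3: A_seq=310 A_ack=2054 B_seq=2054 B_ack=149
After event 4: A_seq=310 A_ack=2088 B_seq=2088 B_ack=149
After event 5: A_seq=310 A_ack=2088 B_seq=2088 B_ack=310
After event 6: A_seq=389 A_ack=2088 B_seq=2088 B_ack=389

Answer: 389 2088 2088 389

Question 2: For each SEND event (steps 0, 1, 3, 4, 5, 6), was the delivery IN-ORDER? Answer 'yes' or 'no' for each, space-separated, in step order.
Step 0: SEND seq=2000 -> in-order
Step 1: SEND seq=100 -> in-order
Step 3: SEND seq=291 -> out-of-order
Step 4: SEND seq=2054 -> in-order
Step 5: SEND seq=149 -> in-order
Step 6: SEND seq=310 -> in-order

Answer: yes yes no yes yes yes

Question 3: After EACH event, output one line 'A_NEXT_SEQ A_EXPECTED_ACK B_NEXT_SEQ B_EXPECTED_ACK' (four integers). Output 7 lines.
100 2054 2054 100
149 2054 2054 149
291 2054 2054 149
310 2054 2054 149
310 2088 2088 149
310 2088 2088 310
389 2088 2088 389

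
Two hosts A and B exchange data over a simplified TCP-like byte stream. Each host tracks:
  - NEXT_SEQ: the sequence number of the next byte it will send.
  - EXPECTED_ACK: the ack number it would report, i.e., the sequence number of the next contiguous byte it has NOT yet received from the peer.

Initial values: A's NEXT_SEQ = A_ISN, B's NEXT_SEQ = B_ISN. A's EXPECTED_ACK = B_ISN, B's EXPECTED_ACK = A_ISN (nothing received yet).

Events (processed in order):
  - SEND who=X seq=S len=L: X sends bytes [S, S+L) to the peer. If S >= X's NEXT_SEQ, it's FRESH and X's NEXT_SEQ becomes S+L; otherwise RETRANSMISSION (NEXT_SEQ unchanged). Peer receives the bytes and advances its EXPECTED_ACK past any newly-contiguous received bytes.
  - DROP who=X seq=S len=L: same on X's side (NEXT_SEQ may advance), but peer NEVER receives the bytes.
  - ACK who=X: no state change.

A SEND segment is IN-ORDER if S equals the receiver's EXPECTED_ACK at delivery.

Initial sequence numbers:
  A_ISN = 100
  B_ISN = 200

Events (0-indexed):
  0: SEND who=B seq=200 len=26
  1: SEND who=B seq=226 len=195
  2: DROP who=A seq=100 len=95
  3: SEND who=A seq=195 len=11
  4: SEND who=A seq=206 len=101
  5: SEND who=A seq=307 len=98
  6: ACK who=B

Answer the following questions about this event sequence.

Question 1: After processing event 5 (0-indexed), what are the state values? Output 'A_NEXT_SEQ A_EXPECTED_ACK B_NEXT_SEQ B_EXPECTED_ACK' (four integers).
After event 0: A_seq=100 A_ack=226 B_seq=226 B_ack=100
After event 1: A_seq=100 A_ack=421 B_seq=421 B_ack=100
After event 2: A_seq=195 A_ack=421 B_seq=421 B_ack=100
After event 3: A_seq=206 A_ack=421 B_seq=421 B_ack=100
After event 4: A_seq=307 A_ack=421 B_seq=421 B_ack=100
After event 5: A_seq=405 A_ack=421 B_seq=421 B_ack=100

405 421 421 100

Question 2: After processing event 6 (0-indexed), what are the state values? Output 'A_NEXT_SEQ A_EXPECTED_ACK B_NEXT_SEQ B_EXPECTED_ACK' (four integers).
After event 0: A_seq=100 A_ack=226 B_seq=226 B_ack=100
After event 1: A_seq=100 A_ack=421 B_seq=421 B_ack=100
After event 2: A_seq=195 A_ack=421 B_seq=421 B_ack=100
After event 3: A_seq=206 A_ack=421 B_seq=421 B_ack=100
After event 4: A_seq=307 A_ack=421 B_seq=421 B_ack=100
After event 5: A_seq=405 A_ack=421 B_seq=421 B_ack=100
After event 6: A_seq=405 A_ack=421 B_seq=421 B_ack=100

405 421 421 100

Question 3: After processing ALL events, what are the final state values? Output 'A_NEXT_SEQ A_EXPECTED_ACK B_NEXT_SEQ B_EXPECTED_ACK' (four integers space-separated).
Answer: 405 421 421 100

Derivation:
After event 0: A_seq=100 A_ack=226 B_seq=226 B_ack=100
After event 1: A_seq=100 A_ack=421 B_seq=421 B_ack=100
After event 2: A_seq=195 A_ack=421 B_seq=421 B_ack=100
After event 3: A_seq=206 A_ack=421 B_seq=421 B_ack=100
After event 4: A_seq=307 A_ack=421 B_seq=421 B_ack=100
After event 5: A_seq=405 A_ack=421 B_seq=421 B_ack=100
After event 6: A_seq=405 A_ack=421 B_seq=421 B_ack=100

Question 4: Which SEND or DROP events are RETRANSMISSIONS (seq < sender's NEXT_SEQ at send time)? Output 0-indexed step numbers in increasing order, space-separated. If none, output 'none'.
Step 0: SEND seq=200 -> fresh
Step 1: SEND seq=226 -> fresh
Step 2: DROP seq=100 -> fresh
Step 3: SEND seq=195 -> fresh
Step 4: SEND seq=206 -> fresh
Step 5: SEND seq=307 -> fresh

Answer: none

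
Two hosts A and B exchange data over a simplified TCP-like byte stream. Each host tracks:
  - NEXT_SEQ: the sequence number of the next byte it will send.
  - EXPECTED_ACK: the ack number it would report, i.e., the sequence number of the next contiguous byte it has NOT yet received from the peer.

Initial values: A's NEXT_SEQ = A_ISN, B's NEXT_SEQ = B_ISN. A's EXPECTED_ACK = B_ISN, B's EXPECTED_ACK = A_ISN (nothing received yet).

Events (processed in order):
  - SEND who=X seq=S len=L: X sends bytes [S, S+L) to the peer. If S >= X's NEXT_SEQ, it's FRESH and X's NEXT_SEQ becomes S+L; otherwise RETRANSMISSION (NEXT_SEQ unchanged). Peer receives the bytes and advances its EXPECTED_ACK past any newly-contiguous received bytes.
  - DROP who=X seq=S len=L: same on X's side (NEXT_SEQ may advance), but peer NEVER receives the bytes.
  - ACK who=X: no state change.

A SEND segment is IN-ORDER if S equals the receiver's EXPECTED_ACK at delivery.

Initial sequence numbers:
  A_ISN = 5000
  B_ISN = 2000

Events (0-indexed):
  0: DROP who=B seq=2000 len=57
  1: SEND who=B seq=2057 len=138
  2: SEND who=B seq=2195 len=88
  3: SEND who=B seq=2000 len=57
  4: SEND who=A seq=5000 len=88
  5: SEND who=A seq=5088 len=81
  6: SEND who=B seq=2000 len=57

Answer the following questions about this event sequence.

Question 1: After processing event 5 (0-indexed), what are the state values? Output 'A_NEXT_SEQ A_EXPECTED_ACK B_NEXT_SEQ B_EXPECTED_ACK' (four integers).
After event 0: A_seq=5000 A_ack=2000 B_seq=2057 B_ack=5000
After event 1: A_seq=5000 A_ack=2000 B_seq=2195 B_ack=5000
After event 2: A_seq=5000 A_ack=2000 B_seq=2283 B_ack=5000
After event 3: A_seq=5000 A_ack=2283 B_seq=2283 B_ack=5000
After event 4: A_seq=5088 A_ack=2283 B_seq=2283 B_ack=5088
After event 5: A_seq=5169 A_ack=2283 B_seq=2283 B_ack=5169

5169 2283 2283 5169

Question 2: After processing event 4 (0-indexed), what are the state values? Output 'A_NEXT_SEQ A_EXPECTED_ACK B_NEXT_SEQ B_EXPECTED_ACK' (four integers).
After event 0: A_seq=5000 A_ack=2000 B_seq=2057 B_ack=5000
After event 1: A_seq=5000 A_ack=2000 B_seq=2195 B_ack=5000
After event 2: A_seq=5000 A_ack=2000 B_seq=2283 B_ack=5000
After event 3: A_seq=5000 A_ack=2283 B_seq=2283 B_ack=5000
After event 4: A_seq=5088 A_ack=2283 B_seq=2283 B_ack=5088

5088 2283 2283 5088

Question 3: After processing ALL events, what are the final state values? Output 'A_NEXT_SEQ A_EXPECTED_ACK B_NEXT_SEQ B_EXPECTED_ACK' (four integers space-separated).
Answer: 5169 2283 2283 5169

Derivation:
After event 0: A_seq=5000 A_ack=2000 B_seq=2057 B_ack=5000
After event 1: A_seq=5000 A_ack=2000 B_seq=2195 B_ack=5000
After event 2: A_seq=5000 A_ack=2000 B_seq=2283 B_ack=5000
After event 3: A_seq=5000 A_ack=2283 B_seq=2283 B_ack=5000
After event 4: A_seq=5088 A_ack=2283 B_seq=2283 B_ack=5088
After event 5: A_seq=5169 A_ack=2283 B_seq=2283 B_ack=5169
After event 6: A_seq=5169 A_ack=2283 B_seq=2283 B_ack=5169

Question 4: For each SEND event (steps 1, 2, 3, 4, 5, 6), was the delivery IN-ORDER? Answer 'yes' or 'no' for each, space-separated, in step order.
Answer: no no yes yes yes no

Derivation:
Step 1: SEND seq=2057 -> out-of-order
Step 2: SEND seq=2195 -> out-of-order
Step 3: SEND seq=2000 -> in-order
Step 4: SEND seq=5000 -> in-order
Step 5: SEND seq=5088 -> in-order
Step 6: SEND seq=2000 -> out-of-order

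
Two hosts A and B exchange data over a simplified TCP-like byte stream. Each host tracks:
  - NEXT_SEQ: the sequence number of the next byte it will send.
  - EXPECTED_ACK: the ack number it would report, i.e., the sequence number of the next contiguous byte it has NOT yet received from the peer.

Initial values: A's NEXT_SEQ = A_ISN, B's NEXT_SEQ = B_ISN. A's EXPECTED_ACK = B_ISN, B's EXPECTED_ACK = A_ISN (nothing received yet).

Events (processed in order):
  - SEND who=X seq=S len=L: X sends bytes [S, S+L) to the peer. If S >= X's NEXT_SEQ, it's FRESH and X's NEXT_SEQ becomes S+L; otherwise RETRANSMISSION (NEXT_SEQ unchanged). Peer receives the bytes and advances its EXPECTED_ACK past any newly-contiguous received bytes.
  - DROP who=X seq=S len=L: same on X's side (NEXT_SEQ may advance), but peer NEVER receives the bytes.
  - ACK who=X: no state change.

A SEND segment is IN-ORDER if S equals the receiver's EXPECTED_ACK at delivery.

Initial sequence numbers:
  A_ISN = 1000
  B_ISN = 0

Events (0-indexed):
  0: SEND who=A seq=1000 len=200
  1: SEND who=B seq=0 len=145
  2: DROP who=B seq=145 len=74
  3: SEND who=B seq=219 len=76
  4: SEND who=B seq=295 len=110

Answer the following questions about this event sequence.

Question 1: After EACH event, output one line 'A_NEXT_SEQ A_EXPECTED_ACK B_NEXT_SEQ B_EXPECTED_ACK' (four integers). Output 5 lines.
1200 0 0 1200
1200 145 145 1200
1200 145 219 1200
1200 145 295 1200
1200 145 405 1200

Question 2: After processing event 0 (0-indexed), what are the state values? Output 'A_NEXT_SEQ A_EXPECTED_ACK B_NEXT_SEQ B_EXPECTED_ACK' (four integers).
After event 0: A_seq=1200 A_ack=0 B_seq=0 B_ack=1200

1200 0 0 1200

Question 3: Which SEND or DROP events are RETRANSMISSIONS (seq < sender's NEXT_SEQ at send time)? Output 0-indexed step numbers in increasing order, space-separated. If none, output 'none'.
Step 0: SEND seq=1000 -> fresh
Step 1: SEND seq=0 -> fresh
Step 2: DROP seq=145 -> fresh
Step 3: SEND seq=219 -> fresh
Step 4: SEND seq=295 -> fresh

Answer: none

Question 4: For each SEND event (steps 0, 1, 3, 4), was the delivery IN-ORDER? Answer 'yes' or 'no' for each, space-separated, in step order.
Step 0: SEND seq=1000 -> in-order
Step 1: SEND seq=0 -> in-order
Step 3: SEND seq=219 -> out-of-order
Step 4: SEND seq=295 -> out-of-order

Answer: yes yes no no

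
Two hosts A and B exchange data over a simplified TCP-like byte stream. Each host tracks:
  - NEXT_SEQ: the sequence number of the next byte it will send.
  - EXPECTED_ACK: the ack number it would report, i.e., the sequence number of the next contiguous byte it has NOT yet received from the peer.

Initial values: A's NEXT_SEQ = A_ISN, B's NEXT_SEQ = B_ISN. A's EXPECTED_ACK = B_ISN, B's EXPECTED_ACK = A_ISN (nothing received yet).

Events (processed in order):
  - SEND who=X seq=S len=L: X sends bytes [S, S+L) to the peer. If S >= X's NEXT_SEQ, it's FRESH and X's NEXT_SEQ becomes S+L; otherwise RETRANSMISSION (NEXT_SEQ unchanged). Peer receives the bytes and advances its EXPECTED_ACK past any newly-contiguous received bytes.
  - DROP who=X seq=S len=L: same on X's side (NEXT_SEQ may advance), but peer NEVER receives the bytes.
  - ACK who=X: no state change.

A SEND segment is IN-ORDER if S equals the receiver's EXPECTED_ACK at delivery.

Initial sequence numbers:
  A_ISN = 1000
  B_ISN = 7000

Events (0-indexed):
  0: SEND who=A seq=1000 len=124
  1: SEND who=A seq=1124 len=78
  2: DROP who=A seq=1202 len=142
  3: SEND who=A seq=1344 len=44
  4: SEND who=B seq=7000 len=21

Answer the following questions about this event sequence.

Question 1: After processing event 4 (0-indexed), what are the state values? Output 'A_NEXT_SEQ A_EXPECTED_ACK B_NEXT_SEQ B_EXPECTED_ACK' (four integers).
After event 0: A_seq=1124 A_ack=7000 B_seq=7000 B_ack=1124
After event 1: A_seq=1202 A_ack=7000 B_seq=7000 B_ack=1202
After event 2: A_seq=1344 A_ack=7000 B_seq=7000 B_ack=1202
After event 3: A_seq=1388 A_ack=7000 B_seq=7000 B_ack=1202
After event 4: A_seq=1388 A_ack=7021 B_seq=7021 B_ack=1202

1388 7021 7021 1202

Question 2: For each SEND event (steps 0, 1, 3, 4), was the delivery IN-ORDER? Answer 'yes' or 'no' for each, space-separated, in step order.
Answer: yes yes no yes

Derivation:
Step 0: SEND seq=1000 -> in-order
Step 1: SEND seq=1124 -> in-order
Step 3: SEND seq=1344 -> out-of-order
Step 4: SEND seq=7000 -> in-order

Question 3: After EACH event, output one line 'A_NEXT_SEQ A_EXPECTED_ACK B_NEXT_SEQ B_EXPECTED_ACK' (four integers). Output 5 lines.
1124 7000 7000 1124
1202 7000 7000 1202
1344 7000 7000 1202
1388 7000 7000 1202
1388 7021 7021 1202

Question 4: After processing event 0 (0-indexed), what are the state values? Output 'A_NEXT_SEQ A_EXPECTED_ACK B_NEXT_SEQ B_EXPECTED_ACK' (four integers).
After event 0: A_seq=1124 A_ack=7000 B_seq=7000 B_ack=1124

1124 7000 7000 1124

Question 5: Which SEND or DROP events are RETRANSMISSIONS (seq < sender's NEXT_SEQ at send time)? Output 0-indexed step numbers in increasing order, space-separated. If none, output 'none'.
Answer: none

Derivation:
Step 0: SEND seq=1000 -> fresh
Step 1: SEND seq=1124 -> fresh
Step 2: DROP seq=1202 -> fresh
Step 3: SEND seq=1344 -> fresh
Step 4: SEND seq=7000 -> fresh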